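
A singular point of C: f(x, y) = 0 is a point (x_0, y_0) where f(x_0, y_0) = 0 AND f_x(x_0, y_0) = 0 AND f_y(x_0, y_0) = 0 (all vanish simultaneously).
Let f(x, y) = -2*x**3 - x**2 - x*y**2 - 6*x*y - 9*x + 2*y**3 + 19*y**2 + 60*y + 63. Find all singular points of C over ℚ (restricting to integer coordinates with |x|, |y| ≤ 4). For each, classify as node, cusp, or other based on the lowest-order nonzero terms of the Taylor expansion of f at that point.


Singular points: {(0, -3)}; classification: node.

Compute partial derivatives:
  f_x = -6*x**2 - 2*x - y**2 - 6*y - 9.
  f_y = -2*x*y - 6*x + 6*y**2 + 38*y + 60.
Scan x_0 ∈ {−4, ..., 4}. For each x_0, f_y(x_0, y) is a polynomial in y; find its integer roots y ∈ {−4, ..., 4}, then test f_x and f at those candidates.
  x = -4: f_y(-4, y) = 6*y**2 + 46*y + 84; vanishes at y ∈ {-3}. (-4, -3): f_x = -88 ≠ 0.
  x = -3: f_y(-3, y) = 6*y**2 + 44*y + 78; vanishes at y ∈ {-3}. (-3, -3): f_x = -48 ≠ 0.
  x = -2: f_y(-2, y) = 6*y**2 + 42*y + 72; vanishes at y ∈ {-4, -3}. (-2, -4): f_x = -21 ≠ 0; (-2, -3): f_x = -20 ≠ 0.
  x = -1: f_y(-1, y) = 6*y**2 + 40*y + 66; vanishes at y ∈ {-3}. (-1, -3): f_x = -4 ≠ 0.
  x = 0: f_y(0, y) = 6*y**2 + 38*y + 60; vanishes at y ∈ {-3}. (0, -3): f_x = 0, f = 0 — SINGULAR.
  x = 1: f_y(1, y) = 6*y**2 + 36*y + 54; vanishes at y ∈ {-3}. (1, -3): f_x = -8 ≠ 0.
  x = 2: f_y(2, y) = 6*y**2 + 34*y + 48; vanishes at y ∈ {-3}. (2, -3): f_x = -28 ≠ 0.
  x = 3: f_y(3, y) = 6*y**2 + 32*y + 42; vanishes at y ∈ {-3}. (3, -3): f_x = -60 ≠ 0.
  x = 4: f_y(4, y) = 6*y**2 + 30*y + 36; vanishes at y ∈ {-3, -2}. (4, -3): f_x = -104 ≠ 0; (4, -2): f_x = -105 ≠ 0.
Only singular point on the grid: (0, -3).
Classify: substitute x = 0 + u, y = -3 + v and expand: f = -2*u**3 - u**2 - u*v**2 + 2*v**3 + v**2.
No constant or linear terms (consistent with a singular point). Quadratic part: -u**2 + v**2. Cubic part: -2*u**3 - u*v**2 + 2*v**3.
The quadratic part v**2 - u**2 = (v − u)(v + u) splits into two distinct linear factors, so there are two distinct tangent lines y − -3 = ±(x − 0) — this is a node (ordinary double point).
Classification: node.


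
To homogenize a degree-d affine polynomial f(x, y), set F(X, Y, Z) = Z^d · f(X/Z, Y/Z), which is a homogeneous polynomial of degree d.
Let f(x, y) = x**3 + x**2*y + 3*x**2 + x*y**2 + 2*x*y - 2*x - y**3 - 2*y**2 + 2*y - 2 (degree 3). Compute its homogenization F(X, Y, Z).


F(X, Y, Z) = X**3 + X**2*Y + 3*X**2*Z + X*Y**2 + 2*X*Y*Z - 2*X*Z**2 - Y**3 - 2*Y**2*Z + 2*Y*Z**2 - 2*Z**3

deg(f) = 3.
Substitute x = X/Z, y = Y/Z into f, then multiply by Z^3.
  monomial 1·x^3·y^0 ↦ 1·X^3·Y^0·Z^0.
  monomial 1·x^2·y^1 ↦ 1·X^2·Y^1·Z^0.
  monomial 3·x^2·y^0 ↦ 3·X^2·Y^0·Z^1.
  monomial 1·x^1·y^2 ↦ 1·X^1·Y^2·Z^0.
  monomial 2·x^1·y^1 ↦ 2·X^1·Y^1·Z^1.
  monomial -2·x^1·y^0 ↦ -2·X^1·Y^0·Z^2.
  monomial -1·x^0·y^3 ↦ -1·X^0·Y^3·Z^0.
  monomial -2·x^0·y^2 ↦ -2·X^0·Y^2·Z^1.
  monomial 2·x^0·y^1 ↦ 2·X^0·Y^1·Z^2.
  monomial -2·x^0·y^0 ↦ -2·X^0·Y^0·Z^3.
Collecting: F(X, Y, Z) = X**3 + X**2*Y + 3*X**2*Z + X*Y**2 + 2*X*Y*Z - 2*X*Z**2 - Y**3 - 2*Y**2*Z + 2*Y*Z**2 - 2*Z**3.


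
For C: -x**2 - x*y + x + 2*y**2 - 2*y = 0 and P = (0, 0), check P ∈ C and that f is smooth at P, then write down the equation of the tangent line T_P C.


Tangent line at P: x - 2*y = 0.

Step 1: f(0, 0) = 0, so P lies on C.
Step 2: partial derivatives
  f_x(x, y) = -2*x - y + 1, f_y(x, y) = -x + 4*y - 2.
  f_x(P) = 1, f_y(P) = -2 (gradient nonzero, so P is smooth).
Step 3: tangent line at P: 1·(x − 0) + -2·(y − 0) = 0.
Expanding: x - 2*y = 0.


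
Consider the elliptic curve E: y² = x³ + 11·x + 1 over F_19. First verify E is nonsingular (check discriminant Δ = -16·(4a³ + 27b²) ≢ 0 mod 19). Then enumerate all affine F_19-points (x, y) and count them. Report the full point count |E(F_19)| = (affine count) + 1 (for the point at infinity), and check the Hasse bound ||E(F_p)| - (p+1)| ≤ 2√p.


Affine points = {(0, 1), (0, 18), (3, 2), (3, 17), (6, 6), (6, 13), (10, 3), (10, 16), (11, 3), (11, 16), (13, 2), (13, 17), (14, 7), (14, 12), (15, 8), (15, 11), (16, 6), (16, 13), (17, 3), (17, 16)}; affine count = 20; |E(F_19)| = 21.

Discriminant check: Δ ∝ 4a³ + 27b² = 4·11³ + 27·1² = 4·1331 + 27·1 ≡ 12 (mod 19). Nonzero ⇒ E is nonsingular.
For each x ∈ F_19, compute rhs = x³ + 11·x + 1 mod 19, then count y ∈ F_19 with y² ≡ rhs.
  x = 0: rhs = 1, matching y values: 1, 18 (2 points).
  x = 1: rhs = 13, matching y values: none (0 points).
  x = 2: rhs = 12, matching y values: none (0 points).
  x = 3: rhs = 4, matching y values: 2, 17 (2 points).
  x = 4: rhs = 14, matching y values: none (0 points).
  x = 5: rhs = 10, matching y values: none (0 points).
  x = 6: rhs = 17, matching y values: 6, 13 (2 points).
  x = 7: rhs = 3, matching y values: none (0 points).
  x = 8: rhs = 12, matching y values: none (0 points).
  x = 9: rhs = 12, matching y values: none (0 points).
  x = 10: rhs = 9, matching y values: 3, 16 (2 points).
  x = 11: rhs = 9, matching y values: 3, 16 (2 points).
  x = 12: rhs = 18, matching y values: none (0 points).
  x = 13: rhs = 4, matching y values: 2, 17 (2 points).
  x = 14: rhs = 11, matching y values: 7, 12 (2 points).
  x = 15: rhs = 7, matching y values: 8, 11 (2 points).
  x = 16: rhs = 17, matching y values: 6, 13 (2 points).
  x = 17: rhs = 9, matching y values: 3, 16 (2 points).
  x = 18: rhs = 8, matching y values: none (0 points).
Total affine count: 20.
Full point count |E(F_19)| = 20 + 1 = 21.
Hasse bound: |21 − (19+1)| = |1| = 1 ≤ 2√19 ≈ 8.7178 ✓.


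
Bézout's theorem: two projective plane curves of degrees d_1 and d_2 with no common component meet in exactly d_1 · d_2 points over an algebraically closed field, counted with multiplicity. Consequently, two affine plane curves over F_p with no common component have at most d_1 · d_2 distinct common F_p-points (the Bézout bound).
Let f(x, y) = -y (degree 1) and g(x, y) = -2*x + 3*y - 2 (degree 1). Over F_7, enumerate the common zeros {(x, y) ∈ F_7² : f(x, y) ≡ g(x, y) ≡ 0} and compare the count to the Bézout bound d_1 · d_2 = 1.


Common zeros: {(6, 0)}; count = 1; Bézout bound = 1.

deg(f) = 1, deg(g) = 1, so Bézout bound = 1.
Scan x ∈ F_7. For each x, list the y ∈ F_7 with f(x, y) ≡ 0 and those with g(x, y) ≡ 0 (mod 7); the common zeros in that column are the intersection.
  x = 0: f ≡ 0 at y ∈ {0}; g ≡ 0 at y ∈ {3}; common: ∅.
  x = 1: f ≡ 0 at y ∈ {0}; g ≡ 0 at y ∈ {6}; common: ∅.
  x = 2: f ≡ 0 at y ∈ {0}; g ≡ 0 at y ∈ {2}; common: ∅.
  x = 3: f ≡ 0 at y ∈ {0}; g ≡ 0 at y ∈ {5}; common: ∅.
  x = 4: f ≡ 0 at y ∈ {0}; g ≡ 0 at y ∈ {1}; common: ∅.
  x = 5: f ≡ 0 at y ∈ {0}; g ≡ 0 at y ∈ {4}; common: ∅.
  x = 6: f ≡ 0 at y ∈ {0}; g ≡ 0 at y ∈ {0}; common: {0}.
Collecting: common zeros = {(6, 0)}, so the count is 1.
Comparison with the Bézout bound: 1 ≤ 1 = deg(f)·deg(g), as expected for curves with no common component (the bound is attained).


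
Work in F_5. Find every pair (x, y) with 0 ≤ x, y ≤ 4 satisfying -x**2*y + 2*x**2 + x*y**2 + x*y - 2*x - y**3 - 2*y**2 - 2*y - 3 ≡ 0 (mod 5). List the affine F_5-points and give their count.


Affine F_5-points: {(1, 3), (2, 2), (4, 3)}; count = 3.

For each of the 25 pairs (x, y) ∈ F_5², evaluate f(x, y) mod 5. Record the zeros.
  x = 0: [0↦2, 1↦2, 2↦2, 3↦1, 4↦3]  zeros at y ∈ ∅
  x = 1: [0↦2, 1↦3, 2↦1, 3↦0, 4↦4]  zeros at y ∈ {3}
  x = 2: [0↦1, 1↦1, 2↦0, 3↦2, 4↦1]  zeros at y ∈ {2}
  x = 3: [0↦4, 1↦1, 2↦4, 3↦2, 4↦4]  zeros at y ∈ ∅
  x = 4: [0↦1, 1↦3, 2↦3, 3↦0, 4↦3]  zeros at y ∈ {3}
Collecting zeros: affine points = {(1, 3), (2, 2), (4, 3)}.
Total count |C(F_5)_aff| = 3.


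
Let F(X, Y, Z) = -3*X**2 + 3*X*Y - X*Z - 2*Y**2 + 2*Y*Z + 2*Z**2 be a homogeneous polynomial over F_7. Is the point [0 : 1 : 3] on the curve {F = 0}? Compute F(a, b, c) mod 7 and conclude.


F(0,1,3) ≡ 1 (mod 7); P is NOT on the curve.

Evaluate F(0, 1, 3) term-by-term (mod 7).
  -3*X**2 ↦ -3·0·1·1 = 0
  3*X*Y ↦ 3·0·1·1 = 0
  -X*Z ↦ -1·0·1·3 = 0
  -2*Y**2 ↦ -2·1·1·1 = -2
  2*Y*Z ↦ 2·1·1·3 = 6
  2*Z**2 ↦ 2·1·1·9 = 18
Sum: F(0, 1, 3) = (0) + (0) + (0) + (-2) + (6) + (18) = 22.
Reducing mod 7: 22 ≡ 1 (mod 7).
Since F(a, b, c) ≡ 1 ≠ 0 (mod 7), P does NOT lie on the curve.


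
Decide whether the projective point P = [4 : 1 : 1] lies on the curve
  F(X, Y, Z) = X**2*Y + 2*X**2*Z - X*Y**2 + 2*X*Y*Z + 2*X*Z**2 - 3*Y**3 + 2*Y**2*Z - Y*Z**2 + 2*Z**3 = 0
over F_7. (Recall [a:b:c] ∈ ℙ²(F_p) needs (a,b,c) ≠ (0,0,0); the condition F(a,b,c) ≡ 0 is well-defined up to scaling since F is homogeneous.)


F(4,1,1) ≡ 4 (mod 7); P is NOT on the curve.

Evaluate F(4, 1, 1) term-by-term (mod 7).
  X**2*Y ↦ 1·16·1·1 = 16
  2*X**2*Z ↦ 2·16·1·1 = 32
  -X*Y**2 ↦ -1·4·1·1 = -4
  2*X*Y*Z ↦ 2·4·1·1 = 8
  2*X*Z**2 ↦ 2·4·1·1 = 8
  -3*Y**3 ↦ -3·1·1·1 = -3
  2*Y**2*Z ↦ 2·1·1·1 = 2
  -Y*Z**2 ↦ -1·1·1·1 = -1
  2*Z**3 ↦ 2·1·1·1 = 2
Sum: F(4, 1, 1) = (16) + (32) + (-4) + (8) + (8) + (-3) + (2) + (-1) + (2) = 60.
Reducing mod 7: 60 ≡ 4 (mod 7).
Since F(a, b, c) ≡ 4 ≠ 0 (mod 7), P does NOT lie on the curve.


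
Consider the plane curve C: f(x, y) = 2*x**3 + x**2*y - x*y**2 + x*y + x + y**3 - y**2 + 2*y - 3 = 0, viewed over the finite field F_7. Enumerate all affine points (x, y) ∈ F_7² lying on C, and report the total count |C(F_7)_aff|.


Affine F_7-points: {(0, 3), (0, 6), (1, 0), (1, 3), (1, 6), (2, 1), (2, 4), (2, 5), (3, 6), (4, 1), (4, 2), (5, 0)}; count = 12.

For each of the 49 pairs (x, y) ∈ F_7², evaluate f(x, y) mod 7. Record the zeros.
  x = 0: [0↦4, 1↦6, 2↦5, 3↦0, 4↦4, 5↦2, 6↦0]  zeros at y ∈ {3, 6}
  x = 1: [0↦0, 1↦3, 2↦1, 3↦0, 4↦6, 5↦4, 6↦0]  zeros at y ∈ {0, 3, 6}
  x = 2: [0↦1, 1↦0, 2↦6, 3↦4, 4↦0, 5↦0, 6↦3]  zeros at y ∈ {1, 4, 5}
  x = 3: [0↦5, 1↦2, 2↦4, 3↦3, 4↦5, 5↦2, 6↦0]  zeros at y ∈ {6}
  x = 4: [0↦3, 1↦0, 2↦0, 3↦2, 4↦5, 5↦1, 6↦3]  zeros at y ∈ {1, 2}
  x = 5: [0↦0, 1↦6, 2↦6, 3↦6, 4↦5, 5↦2, 6↦3]  zeros at y ∈ {0}
  x = 6: [0↦1, 1↦4, 2↦6, 3↦6, 4↦3, 5↦3, 6↦5]  zeros at y ∈ ∅
Collecting zeros: affine points = {(0, 3), (0, 6), (1, 0), (1, 3), (1, 6), (2, 1), (2, 4), (2, 5), (3, 6), (4, 1), (4, 2), (5, 0)}.
Total count |C(F_7)_aff| = 12.


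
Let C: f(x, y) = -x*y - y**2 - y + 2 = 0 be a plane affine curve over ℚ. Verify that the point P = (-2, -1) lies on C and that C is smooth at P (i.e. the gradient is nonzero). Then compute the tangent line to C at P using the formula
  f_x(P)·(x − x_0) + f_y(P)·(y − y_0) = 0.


Tangent line at P: x + 3*y + 5 = 0.

Step 1: f(-2, -1) = 0, so P lies on C.
Step 2: partial derivatives
  f_x(x, y) = -y, f_y(x, y) = -x - 2*y - 1.
  f_x(P) = 1, f_y(P) = 3 (gradient nonzero, so P is smooth).
Step 3: tangent line at P: 1·(x − -2) + 3·(y − -1) = 0.
Expanding: x + 3*y + 5 = 0.


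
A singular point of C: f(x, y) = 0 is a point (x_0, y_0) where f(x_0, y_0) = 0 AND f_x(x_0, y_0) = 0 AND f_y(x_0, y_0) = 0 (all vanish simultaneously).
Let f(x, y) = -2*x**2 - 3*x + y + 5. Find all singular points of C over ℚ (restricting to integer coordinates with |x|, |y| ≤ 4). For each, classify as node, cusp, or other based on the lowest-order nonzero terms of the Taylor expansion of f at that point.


No singular points in the scanned grid; C is smooth there.

Compute partial derivatives:
  f_x = -4*x - 3.
  f_y = 1.
f_y = 1 is a nonzero constant, so f_y never vanishes: no point (x, y) can satisfy f = f_x = f_y = 0. In particular no (x, y) ∈ {−4, ..., 4}² is singular; the curve is smooth.


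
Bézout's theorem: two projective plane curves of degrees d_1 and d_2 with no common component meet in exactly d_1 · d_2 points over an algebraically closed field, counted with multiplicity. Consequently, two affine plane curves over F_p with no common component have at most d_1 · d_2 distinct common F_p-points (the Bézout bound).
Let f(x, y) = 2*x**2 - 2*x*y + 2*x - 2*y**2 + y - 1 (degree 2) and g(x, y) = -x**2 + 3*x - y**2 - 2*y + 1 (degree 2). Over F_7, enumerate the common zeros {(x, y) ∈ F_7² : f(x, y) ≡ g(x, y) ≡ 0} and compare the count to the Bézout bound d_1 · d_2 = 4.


Common zeros: {(0, 2), (1, 1)}; count = 2; Bézout bound = 4.

deg(f) = 2, deg(g) = 2, so Bézout bound = 4.
Scan x ∈ F_7. For each x, list the y ∈ F_7 with f(x, y) ≡ 0 and those with g(x, y) ≡ 0 (mod 7); the common zeros in that column are the intersection.
  x = 0: f ≡ 0 at y ∈ {2}; g ≡ 0 at y ∈ {2, 3}; common: {2}.
  x = 1: f ≡ 0 at y ∈ {1, 2}; g ≡ 0 at y ∈ {1, 4}; common: {1}.
  x = 2: f ≡ 0 at y ∈ ∅; g ≡ 0 at y ∈ {1, 4}; common: ∅.
  x = 3: f ≡ 0 at y ∈ ∅; g ≡ 0 at y ∈ {2, 3}; common: ∅.
  x = 4: f ≡ 0 at y ∈ {3, 4}; g ≡ 0 at y ∈ ∅; common: ∅.
  x = 5: f ≡ 0 at y ∈ {3}; g ≡ 0 at y ∈ ∅; common: ∅.
  x = 6: f ≡ 0 at y ∈ {1, 4}; g ≡ 0 at y ∈ ∅; common: ∅.
Collecting: common zeros = {(0, 2), (1, 1)}, so the count is 2.
Comparison with the Bézout bound: 2 ≤ 4 = deg(f)·deg(g), as expected for curves with no common component (the affine F_7-count falls short of the bound because intersections may lie at infinity, over extension fields, or carry multiplicity).


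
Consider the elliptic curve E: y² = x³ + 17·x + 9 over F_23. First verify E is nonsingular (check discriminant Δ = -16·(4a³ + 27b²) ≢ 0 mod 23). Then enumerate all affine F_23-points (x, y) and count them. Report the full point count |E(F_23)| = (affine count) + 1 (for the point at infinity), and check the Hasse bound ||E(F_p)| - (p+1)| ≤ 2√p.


Affine points = {(0, 3), (0, 20), (1, 2), (1, 21), (3, 8), (3, 15), (4, 7), (4, 16), (5, 9), (5, 14), (8, 6), (8, 17), (10, 11), (10, 12), (11, 3), (11, 20), (12, 3), (12, 20), (13, 9), (13, 14), (14, 1), (14, 22), (17, 6), (17, 17), (18, 11), (18, 12), (20, 0), (21, 6), (21, 17)}; affine count = 29; |E(F_23)| = 30.

Discriminant check: Δ ∝ 4a³ + 27b² = 4·17³ + 27·9² = 4·4913 + 27·81 ≡ 12 (mod 23). Nonzero ⇒ E is nonsingular.
For each x ∈ F_23, compute rhs = x³ + 17·x + 9 mod 23, then count y ∈ F_23 with y² ≡ rhs.
  x = 0: rhs = 9, matching y values: 3, 20 (2 points).
  x = 1: rhs = 4, matching y values: 2, 21 (2 points).
  x = 2: rhs = 5, matching y values: none (0 points).
  x = 3: rhs = 18, matching y values: 8, 15 (2 points).
  x = 4: rhs = 3, matching y values: 7, 16 (2 points).
  x = 5: rhs = 12, matching y values: 9, 14 (2 points).
  x = 6: rhs = 5, matching y values: none (0 points).
  x = 7: rhs = 11, matching y values: none (0 points).
  x = 8: rhs = 13, matching y values: 6, 17 (2 points).
  x = 9: rhs = 17, matching y values: none (0 points).
  x = 10: rhs = 6, matching y values: 11, 12 (2 points).
  x = 11: rhs = 9, matching y values: 3, 20 (2 points).
  x = 12: rhs = 9, matching y values: 3, 20 (2 points).
  x = 13: rhs = 12, matching y values: 9, 14 (2 points).
  x = 14: rhs = 1, matching y values: 1, 22 (2 points).
  x = 15: rhs = 5, matching y values: none (0 points).
  x = 16: rhs = 7, matching y values: none (0 points).
  x = 17: rhs = 13, matching y values: 6, 17 (2 points).
  x = 18: rhs = 6, matching y values: 11, 12 (2 points).
  x = 19: rhs = 15, matching y values: none (0 points).
  x = 20: rhs = 0, matching y values: 0 (1 points).
  x = 21: rhs = 13, matching y values: 6, 17 (2 points).
  x = 22: rhs = 14, matching y values: none (0 points).
Total affine count: 29.
Full point count |E(F_23)| = 29 + 1 = 30.
Hasse bound: |30 − (23+1)| = |6| = 6 ≤ 2√23 ≈ 9.5917 ✓.


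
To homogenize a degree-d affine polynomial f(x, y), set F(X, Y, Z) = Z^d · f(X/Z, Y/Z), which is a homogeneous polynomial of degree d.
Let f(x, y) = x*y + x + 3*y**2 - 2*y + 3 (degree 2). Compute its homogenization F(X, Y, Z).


F(X, Y, Z) = X*Y + X*Z + 3*Y**2 - 2*Y*Z + 3*Z**2

deg(f) = 2.
Substitute x = X/Z, y = Y/Z into f, then multiply by Z^2.
  monomial 1·x^1·y^1 ↦ 1·X^1·Y^1·Z^0.
  monomial 1·x^1·y^0 ↦ 1·X^1·Y^0·Z^1.
  monomial 3·x^0·y^2 ↦ 3·X^0·Y^2·Z^0.
  monomial -2·x^0·y^1 ↦ -2·X^0·Y^1·Z^1.
  monomial 3·x^0·y^0 ↦ 3·X^0·Y^0·Z^2.
Collecting: F(X, Y, Z) = X*Y + X*Z + 3*Y**2 - 2*Y*Z + 3*Z**2.


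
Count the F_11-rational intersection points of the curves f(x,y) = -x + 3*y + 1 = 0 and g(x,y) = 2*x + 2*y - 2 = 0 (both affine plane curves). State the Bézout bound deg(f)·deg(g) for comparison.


Common zeros: {(1, 0)}; count = 1; Bézout bound = 1.

deg(f) = 1, deg(g) = 1, so Bézout bound = 1.
Scan x ∈ F_11. For each x, list the y ∈ F_11 with f(x, y) ≡ 0 and those with g(x, y) ≡ 0 (mod 11); the common zeros in that column are the intersection.
  x = 0: f ≡ 0 at y ∈ {7}; g ≡ 0 at y ∈ {1}; common: ∅.
  x = 1: f ≡ 0 at y ∈ {0}; g ≡ 0 at y ∈ {0}; common: {0}.
  x = 2: f ≡ 0 at y ∈ {4}; g ≡ 0 at y ∈ {10}; common: ∅.
  x = 3: f ≡ 0 at y ∈ {8}; g ≡ 0 at y ∈ {9}; common: ∅.
  x = 4: f ≡ 0 at y ∈ {1}; g ≡ 0 at y ∈ {8}; common: ∅.
  x = 5: f ≡ 0 at y ∈ {5}; g ≡ 0 at y ∈ {7}; common: ∅.
  x = 6: f ≡ 0 at y ∈ {9}; g ≡ 0 at y ∈ {6}; common: ∅.
  x = 7: f ≡ 0 at y ∈ {2}; g ≡ 0 at y ∈ {5}; common: ∅.
  x = 8: f ≡ 0 at y ∈ {6}; g ≡ 0 at y ∈ {4}; common: ∅.
  x = 9: f ≡ 0 at y ∈ {10}; g ≡ 0 at y ∈ {3}; common: ∅.
  x = 10: f ≡ 0 at y ∈ {3}; g ≡ 0 at y ∈ {2}; common: ∅.
Collecting: common zeros = {(1, 0)}, so the count is 1.
Comparison with the Bézout bound: 1 ≤ 1 = deg(f)·deg(g), as expected for curves with no common component (the bound is attained).


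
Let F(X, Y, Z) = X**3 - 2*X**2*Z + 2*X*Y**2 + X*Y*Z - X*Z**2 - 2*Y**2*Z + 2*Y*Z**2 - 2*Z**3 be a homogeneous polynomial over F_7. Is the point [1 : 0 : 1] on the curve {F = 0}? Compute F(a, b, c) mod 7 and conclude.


F(1,0,1) ≡ 3 (mod 7); P is NOT on the curve.

Evaluate F(1, 0, 1) term-by-term (mod 7).
  X**3 ↦ 1·1·1·1 = 1
  -2*X**2*Z ↦ -2·1·1·1 = -2
  2*X*Y**2 ↦ 2·1·0·1 = 0
  X*Y*Z ↦ 1·1·0·1 = 0
  -X*Z**2 ↦ -1·1·1·1 = -1
  -2*Y**2*Z ↦ -2·1·0·1 = 0
  2*Y*Z**2 ↦ 2·1·0·1 = 0
  -2*Z**3 ↦ -2·1·1·1 = -2
Sum: F(1, 0, 1) = (1) + (-2) + (0) + (0) + (-1) + (0) + (0) + (-2) = -4.
Reducing mod 7: -4 ≡ 3 (mod 7).
Since F(a, b, c) ≡ 3 ≠ 0 (mod 7), P does NOT lie on the curve.


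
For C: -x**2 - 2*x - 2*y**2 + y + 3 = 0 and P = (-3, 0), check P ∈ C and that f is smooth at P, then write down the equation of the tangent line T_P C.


Tangent line at P: 4*x + y + 12 = 0.

Step 1: f(-3, 0) = 0, so P lies on C.
Step 2: partial derivatives
  f_x(x, y) = -2*x - 2, f_y(x, y) = 1 - 4*y.
  f_x(P) = 4, f_y(P) = 1 (gradient nonzero, so P is smooth).
Step 3: tangent line at P: 4·(x − -3) + 1·(y − 0) = 0.
Expanding: 4*x + y + 12 = 0.


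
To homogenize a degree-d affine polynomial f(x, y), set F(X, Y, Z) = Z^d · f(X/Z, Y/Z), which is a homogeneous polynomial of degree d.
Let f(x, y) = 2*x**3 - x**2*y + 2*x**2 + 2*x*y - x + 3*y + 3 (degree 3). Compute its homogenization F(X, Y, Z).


F(X, Y, Z) = 2*X**3 - X**2*Y + 2*X**2*Z + 2*X*Y*Z - X*Z**2 + 3*Y*Z**2 + 3*Z**3

deg(f) = 3.
Substitute x = X/Z, y = Y/Z into f, then multiply by Z^3.
  monomial 2·x^3·y^0 ↦ 2·X^3·Y^0·Z^0.
  monomial -1·x^2·y^1 ↦ -1·X^2·Y^1·Z^0.
  monomial 2·x^2·y^0 ↦ 2·X^2·Y^0·Z^1.
  monomial 2·x^1·y^1 ↦ 2·X^1·Y^1·Z^1.
  monomial -1·x^1·y^0 ↦ -1·X^1·Y^0·Z^2.
  monomial 3·x^0·y^1 ↦ 3·X^0·Y^1·Z^2.
  monomial 3·x^0·y^0 ↦ 3·X^0·Y^0·Z^3.
Collecting: F(X, Y, Z) = 2*X**3 - X**2*Y + 2*X**2*Z + 2*X*Y*Z - X*Z**2 + 3*Y*Z**2 + 3*Z**3.


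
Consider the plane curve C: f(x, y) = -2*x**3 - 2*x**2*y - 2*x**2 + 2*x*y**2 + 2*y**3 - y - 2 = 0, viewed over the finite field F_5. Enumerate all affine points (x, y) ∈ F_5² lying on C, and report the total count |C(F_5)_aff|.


Affine F_5-points: {(1, 1), (2, 4), (3, 1), (4, 1), (4, 2), (4, 3)}; count = 6.

For each of the 25 pairs (x, y) ∈ F_5², evaluate f(x, y) mod 5. Record the zeros.
  x = 0: [0↦3, 1↦4, 2↦2, 3↦4, 4↦2]  zeros at y ∈ ∅
  x = 1: [0↦4, 1↦0, 2↦2, 3↦2, 4↦2]  zeros at y ∈ {1}
  x = 2: [0↦4, 1↦1, 2↦3, 3↦2, 4↦0]  zeros at y ∈ {4}
  x = 3: [0↦1, 1↦0, 2↦3, 3↦2, 4↦4]  zeros at y ∈ {1}
  x = 4: [0↦3, 1↦0, 2↦0, 3↦0, 4↦2]  zeros at y ∈ {1, 2, 3}
Collecting zeros: affine points = {(1, 1), (2, 4), (3, 1), (4, 1), (4, 2), (4, 3)}.
Total count |C(F_5)_aff| = 6.


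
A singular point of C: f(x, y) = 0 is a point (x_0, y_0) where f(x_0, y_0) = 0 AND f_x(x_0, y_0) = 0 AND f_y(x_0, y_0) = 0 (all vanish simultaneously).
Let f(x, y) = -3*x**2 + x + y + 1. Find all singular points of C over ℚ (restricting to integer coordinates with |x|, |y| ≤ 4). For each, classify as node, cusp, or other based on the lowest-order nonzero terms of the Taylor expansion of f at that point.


No singular points in the scanned grid; C is smooth there.

Compute partial derivatives:
  f_x = 1 - 6*x.
  f_y = 1.
f_y = 1 is a nonzero constant, so f_y never vanishes: no point (x, y) can satisfy f = f_x = f_y = 0. In particular no (x, y) ∈ {−4, ..., 4}² is singular; the curve is smooth.


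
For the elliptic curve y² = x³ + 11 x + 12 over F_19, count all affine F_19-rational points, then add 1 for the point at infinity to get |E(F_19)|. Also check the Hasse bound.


Affine points = {(1, 9), (1, 10), (2, 2), (2, 17), (4, 5), (4, 14), (6, 3), (6, 16), (8, 2), (8, 17), (9, 2), (9, 17), (10, 1), (10, 18), (11, 1), (11, 18), (16, 3), (16, 16), (17, 1), (17, 18), (18, 0)}; affine count = 21; |E(F_19)| = 22.

Discriminant check: Δ ∝ 4a³ + 27b² = 4·11³ + 27·12² = 4·1331 + 27·144 ≡ 16 (mod 19). Nonzero ⇒ E is nonsingular.
For each x ∈ F_19, compute rhs = x³ + 11·x + 12 mod 19, then count y ∈ F_19 with y² ≡ rhs.
  x = 0: rhs = 12, matching y values: none (0 points).
  x = 1: rhs = 5, matching y values: 9, 10 (2 points).
  x = 2: rhs = 4, matching y values: 2, 17 (2 points).
  x = 3: rhs = 15, matching y values: none (0 points).
  x = 4: rhs = 6, matching y values: 5, 14 (2 points).
  x = 5: rhs = 2, matching y values: none (0 points).
  x = 6: rhs = 9, matching y values: 3, 16 (2 points).
  x = 7: rhs = 14, matching y values: none (0 points).
  x = 8: rhs = 4, matching y values: 2, 17 (2 points).
  x = 9: rhs = 4, matching y values: 2, 17 (2 points).
  x = 10: rhs = 1, matching y values: 1, 18 (2 points).
  x = 11: rhs = 1, matching y values: 1, 18 (2 points).
  x = 12: rhs = 10, matching y values: none (0 points).
  x = 13: rhs = 15, matching y values: none (0 points).
  x = 14: rhs = 3, matching y values: none (0 points).
  x = 15: rhs = 18, matching y values: none (0 points).
  x = 16: rhs = 9, matching y values: 3, 16 (2 points).
  x = 17: rhs = 1, matching y values: 1, 18 (2 points).
  x = 18: rhs = 0, matching y values: 0 (1 points).
Total affine count: 21.
Full point count |E(F_19)| = 21 + 1 = 22.
Hasse bound: |22 − (19+1)| = |2| = 2 ≤ 2√19 ≈ 8.7178 ✓.


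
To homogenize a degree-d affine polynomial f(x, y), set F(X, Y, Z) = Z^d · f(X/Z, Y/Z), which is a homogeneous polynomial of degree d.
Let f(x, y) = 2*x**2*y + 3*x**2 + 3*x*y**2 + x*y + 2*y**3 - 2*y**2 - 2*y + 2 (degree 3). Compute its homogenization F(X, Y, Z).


F(X, Y, Z) = 2*X**2*Y + 3*X**2*Z + 3*X*Y**2 + X*Y*Z + 2*Y**3 - 2*Y**2*Z - 2*Y*Z**2 + 2*Z**3

deg(f) = 3.
Substitute x = X/Z, y = Y/Z into f, then multiply by Z^3.
  monomial 2·x^2·y^1 ↦ 2·X^2·Y^1·Z^0.
  monomial 3·x^2·y^0 ↦ 3·X^2·Y^0·Z^1.
  monomial 3·x^1·y^2 ↦ 3·X^1·Y^2·Z^0.
  monomial 1·x^1·y^1 ↦ 1·X^1·Y^1·Z^1.
  monomial 2·x^0·y^3 ↦ 2·X^0·Y^3·Z^0.
  monomial -2·x^0·y^2 ↦ -2·X^0·Y^2·Z^1.
  monomial -2·x^0·y^1 ↦ -2·X^0·Y^1·Z^2.
  monomial 2·x^0·y^0 ↦ 2·X^0·Y^0·Z^3.
Collecting: F(X, Y, Z) = 2*X**2*Y + 3*X**2*Z + 3*X*Y**2 + X*Y*Z + 2*Y**3 - 2*Y**2*Z - 2*Y*Z**2 + 2*Z**3.


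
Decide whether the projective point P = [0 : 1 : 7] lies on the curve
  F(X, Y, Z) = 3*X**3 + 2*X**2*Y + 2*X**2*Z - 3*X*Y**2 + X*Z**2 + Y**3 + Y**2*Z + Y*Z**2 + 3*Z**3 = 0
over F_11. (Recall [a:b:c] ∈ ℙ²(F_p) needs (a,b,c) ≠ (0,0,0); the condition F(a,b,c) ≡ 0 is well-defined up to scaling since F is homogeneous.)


F(0,1,7) ≡ 8 (mod 11); P is NOT on the curve.

Evaluate F(0, 1, 7) term-by-term (mod 11).
  3*X**3 ↦ 3·0·1·1 = 0
  2*X**2*Y ↦ 2·0·1·1 = 0
  2*X**2*Z ↦ 2·0·1·7 = 0
  -3*X*Y**2 ↦ -3·0·1·1 = 0
  X*Z**2 ↦ 1·0·1·49 = 0
  Y**3 ↦ 1·1·1·1 = 1
  Y**2*Z ↦ 1·1·1·7 = 7
  Y*Z**2 ↦ 1·1·1·49 = 49
  3*Z**3 ↦ 3·1·1·343 = 1029
Sum: F(0, 1, 7) = (0) + (0) + (0) + (0) + (0) + (1) + (7) + (49) + (1029) = 1086.
Reducing mod 11: 1086 ≡ 8 (mod 11).
Since F(a, b, c) ≡ 8 ≠ 0 (mod 11), P does NOT lie on the curve.


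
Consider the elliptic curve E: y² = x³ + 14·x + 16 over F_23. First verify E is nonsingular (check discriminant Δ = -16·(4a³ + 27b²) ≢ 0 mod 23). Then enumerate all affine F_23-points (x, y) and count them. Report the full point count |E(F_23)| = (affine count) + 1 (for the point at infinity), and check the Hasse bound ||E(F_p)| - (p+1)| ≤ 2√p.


Affine points = {(0, 4), (0, 19), (1, 10), (1, 13), (2, 11), (2, 12), (3, 4), (3, 19), (5, 2), (5, 21), (10, 11), (10, 12), (11, 11), (11, 12), (12, 7), (12, 16), (13, 7), (13, 16), (14, 9), (14, 14), (15, 6), (15, 17), (16, 9), (16, 14), (20, 4), (20, 19), (21, 7), (21, 16), (22, 1), (22, 22)}; affine count = 30; |E(F_23)| = 31.

Discriminant check: Δ ∝ 4a³ + 27b² = 4·14³ + 27·16² = 4·2744 + 27·256 ≡ 17 (mod 23). Nonzero ⇒ E is nonsingular.
For each x ∈ F_23, compute rhs = x³ + 14·x + 16 mod 23, then count y ∈ F_23 with y² ≡ rhs.
  x = 0: rhs = 16, matching y values: 4, 19 (2 points).
  x = 1: rhs = 8, matching y values: 10, 13 (2 points).
  x = 2: rhs = 6, matching y values: 11, 12 (2 points).
  x = 3: rhs = 16, matching y values: 4, 19 (2 points).
  x = 4: rhs = 21, matching y values: none (0 points).
  x = 5: rhs = 4, matching y values: 2, 21 (2 points).
  x = 6: rhs = 17, matching y values: none (0 points).
  x = 7: rhs = 20, matching y values: none (0 points).
  x = 8: rhs = 19, matching y values: none (0 points).
  x = 9: rhs = 20, matching y values: none (0 points).
  x = 10: rhs = 6, matching y values: 11, 12 (2 points).
  x = 11: rhs = 6, matching y values: 11, 12 (2 points).
  x = 12: rhs = 3, matching y values: 7, 16 (2 points).
  x = 13: rhs = 3, matching y values: 7, 16 (2 points).
  x = 14: rhs = 12, matching y values: 9, 14 (2 points).
  x = 15: rhs = 13, matching y values: 6, 17 (2 points).
  x = 16: rhs = 12, matching y values: 9, 14 (2 points).
  x = 17: rhs = 15, matching y values: none (0 points).
  x = 18: rhs = 5, matching y values: none (0 points).
  x = 19: rhs = 11, matching y values: none (0 points).
  x = 20: rhs = 16, matching y values: 4, 19 (2 points).
  x = 21: rhs = 3, matching y values: 7, 16 (2 points).
  x = 22: rhs = 1, matching y values: 1, 22 (2 points).
Total affine count: 30.
Full point count |E(F_23)| = 30 + 1 = 31.
Hasse bound: |31 − (23+1)| = |7| = 7 ≤ 2√23 ≈ 9.5917 ✓.


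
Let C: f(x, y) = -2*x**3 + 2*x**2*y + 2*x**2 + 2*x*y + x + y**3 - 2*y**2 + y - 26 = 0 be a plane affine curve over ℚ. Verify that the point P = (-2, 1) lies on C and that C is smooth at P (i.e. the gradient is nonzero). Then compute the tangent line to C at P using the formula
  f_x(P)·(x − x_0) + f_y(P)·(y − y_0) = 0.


Tangent line at P: -37*x + 4*y - 78 = 0.

Step 1: f(-2, 1) = 0, so P lies on C.
Step 2: partial derivatives
  f_x(x, y) = -6*x**2 + 4*x*y + 4*x + 2*y + 1, f_y(x, y) = 2*x**2 + 2*x + 3*y**2 - 4*y + 1.
  f_x(P) = -37, f_y(P) = 4 (gradient nonzero, so P is smooth).
Step 3: tangent line at P: -37·(x − -2) + 4·(y − 1) = 0.
Expanding: -37*x + 4*y - 78 = 0.


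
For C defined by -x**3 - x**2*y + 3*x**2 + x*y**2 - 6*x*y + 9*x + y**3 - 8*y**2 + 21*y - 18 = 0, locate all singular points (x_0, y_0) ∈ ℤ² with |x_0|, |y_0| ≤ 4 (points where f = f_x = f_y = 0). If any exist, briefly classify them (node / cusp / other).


Singular points: {(0, 3)}; classification: cusp.

Compute partial derivatives:
  f_x = -3*x**2 - 2*x*y + 6*x + y**2 - 6*y + 9.
  f_y = -x**2 + 2*x*y - 6*x + 3*y**2 - 16*y + 21.
Scan x_0 ∈ {−4, ..., 4}. For each x_0, f_y(x_0, y) is a polynomial in y; find its integer roots y ∈ {−4, ..., 4}, then test f_x and f at those candidates.
  x = -4: f_y(-4, y) = 3*y**2 - 24*y + 29; no integer root y with |y| ≤ 4.
  x = -3: f_y(-3, y) = 3*y**2 - 22*y + 30; no integer root y with |y| ≤ 4.
  x = -2: f_y(-2, y) = 3*y**2 - 20*y + 29; no integer root y with |y| ≤ 4.
  x = -1: f_y(-1, y) = 3*y**2 - 18*y + 26; no integer root y with |y| ≤ 4.
  x = 0: f_y(0, y) = 3*y**2 - 16*y + 21; vanishes at y ∈ {3}. (0, 3): f_x = 0, f = 0 — SINGULAR.
  x = 1: f_y(1, y) = 3*y**2 - 14*y + 14; no integer root y with |y| ≤ 4.
  x = 2: f_y(2, y) = 3*y**2 - 12*y + 5; no integer root y with |y| ≤ 4.
  x = 3: f_y(3, y) = 3*y**2 - 10*y - 6; no integer root y with |y| ≤ 4.
  x = 4: f_y(4, y) = 3*y**2 - 8*y - 19; no integer root y with |y| ≤ 4.
Only singular point on the grid: (0, 3).
Classify: substitute x = 0 + u, y = 3 + v and expand: f = -u**3 - u**2*v + u*v**2 + v**3 + v**2.
No constant or linear terms (consistent with a singular point). Quadratic part: v**2. Cubic part: -u**3 - u**2*v + u*v**2 + v**3.
The quadratic part v**2 is a perfect square, so there is a single (double) tangent line v = 0, i.e. y = 3. Restricting the cubic part to that line (v = 0) leaves -u**3 ≠ 0, so f is not divisible by v and the branch is v² ≈ u**3 to lowest order — this is a cusp.
Classification: cusp.


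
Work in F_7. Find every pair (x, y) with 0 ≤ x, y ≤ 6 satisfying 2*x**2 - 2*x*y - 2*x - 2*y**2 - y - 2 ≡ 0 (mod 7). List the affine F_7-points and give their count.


Affine F_7-points: {(1, 1)}; count = 1.

For each of the 49 pairs (x, y) ∈ F_7², evaluate f(x, y) mod 7. Record the zeros.
  x = 0: [0↦5, 1↦2, 2↦2, 3↦5, 4↦4, 5↦6, 6↦4]  zeros at y ∈ ∅
  x = 1: [0↦5, 1↦0, 2↦5, 3↦6, 4↦3, 5↦3, 6↦6]  zeros at y ∈ {1}
  x = 2: [0↦2, 1↦2, 2↦5, 3↦4, 4↦6, 5↦4, 6↦5]  zeros at y ∈ ∅
  x = 3: [0↦3, 1↦1, 2↦2, 3↦6, 4↦6, 5↦2, 6↦1]  zeros at y ∈ ∅
  x = 4: [0↦1, 1↦4, 2↦3, 3↦5, 4↦3, 5↦4, 6↦1]  zeros at y ∈ ∅
  x = 5: [0↦3, 1↦4, 2↦1, 3↦1, 4↦4, 5↦3, 6↦5]  zeros at y ∈ ∅
  x = 6: [0↦2, 1↦1, 2↦3, 3↦1, 4↦2, 5↦6, 6↦6]  zeros at y ∈ ∅
Collecting zeros: affine points = {(1, 1)}.
Total count |C(F_7)_aff| = 1.


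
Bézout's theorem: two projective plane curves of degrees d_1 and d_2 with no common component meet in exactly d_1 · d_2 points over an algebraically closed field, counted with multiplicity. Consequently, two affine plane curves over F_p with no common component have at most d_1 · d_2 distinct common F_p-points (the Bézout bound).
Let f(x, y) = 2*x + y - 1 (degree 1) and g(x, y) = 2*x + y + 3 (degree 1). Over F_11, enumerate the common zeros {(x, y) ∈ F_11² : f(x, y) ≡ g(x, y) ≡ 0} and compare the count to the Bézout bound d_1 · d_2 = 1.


Common zeros: ∅; count = 0; Bézout bound = 1.

deg(f) = 1, deg(g) = 1, so Bézout bound = 1.
Scan x ∈ F_11. For each x, list the y ∈ F_11 with f(x, y) ≡ 0 and those with g(x, y) ≡ 0 (mod 11); the common zeros in that column are the intersection.
  x = 0: f ≡ 0 at y ∈ {1}; g ≡ 0 at y ∈ {8}; common: ∅.
  x = 1: f ≡ 0 at y ∈ {10}; g ≡ 0 at y ∈ {6}; common: ∅.
  x = 2: f ≡ 0 at y ∈ {8}; g ≡ 0 at y ∈ {4}; common: ∅.
  x = 3: f ≡ 0 at y ∈ {6}; g ≡ 0 at y ∈ {2}; common: ∅.
  x = 4: f ≡ 0 at y ∈ {4}; g ≡ 0 at y ∈ {0}; common: ∅.
  x = 5: f ≡ 0 at y ∈ {2}; g ≡ 0 at y ∈ {9}; common: ∅.
  x = 6: f ≡ 0 at y ∈ {0}; g ≡ 0 at y ∈ {7}; common: ∅.
  x = 7: f ≡ 0 at y ∈ {9}; g ≡ 0 at y ∈ {5}; common: ∅.
  x = 8: f ≡ 0 at y ∈ {7}; g ≡ 0 at y ∈ {3}; common: ∅.
  x = 9: f ≡ 0 at y ∈ {5}; g ≡ 0 at y ∈ {1}; common: ∅.
  x = 10: f ≡ 0 at y ∈ {3}; g ≡ 0 at y ∈ {10}; common: ∅.
Collecting: common zeros = ∅, so the count is 0.
Comparison with the Bézout bound: 0 ≤ 1 = deg(f)·deg(g), as expected for curves with no common component (the affine F_11-count falls short of the bound because intersections may lie at infinity, over extension fields, or carry multiplicity).


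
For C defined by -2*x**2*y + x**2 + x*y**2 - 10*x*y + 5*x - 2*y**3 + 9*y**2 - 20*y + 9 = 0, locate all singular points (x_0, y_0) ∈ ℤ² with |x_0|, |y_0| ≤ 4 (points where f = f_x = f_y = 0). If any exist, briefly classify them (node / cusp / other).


Singular points: {(-2, 1)}; classification: node.

Compute partial derivatives:
  f_x = -4*x*y + 2*x + y**2 - 10*y + 5.
  f_y = -2*x**2 + 2*x*y - 10*x - 6*y**2 + 18*y - 20.
Scan x_0 ∈ {−4, ..., 4}. For each x_0, f_y(x_0, y) is a polynomial in y; find its integer roots y ∈ {−4, ..., 4}, then test f_x and f at those candidates.
  x = -4: f_y(-4, y) = -6*y**2 + 10*y - 12; no integer root y with |y| ≤ 4.
  x = -3: f_y(-3, y) = -6*y**2 + 12*y - 8; no integer root y with |y| ≤ 4.
  x = -2: f_y(-2, y) = -6*y**2 + 14*y - 8; vanishes at y ∈ {1}. (-2, 1): f_x = 0, f = 0 — SINGULAR.
  x = -1: f_y(-1, y) = -6*y**2 + 16*y - 12; no integer root y with |y| ≤ 4.
  x = 0: f_y(0, y) = -6*y**2 + 18*y - 20; no integer root y with |y| ≤ 4.
  x = 1: f_y(1, y) = -6*y**2 + 20*y - 32; no integer root y with |y| ≤ 4.
  x = 2: f_y(2, y) = -6*y**2 + 22*y - 48; no integer root y with |y| ≤ 4.
  x = 3: f_y(3, y) = -6*y**2 + 24*y - 68; no integer root y with |y| ≤ 4.
  x = 4: f_y(4, y) = -6*y**2 + 26*y - 92; no integer root y with |y| ≤ 4.
Only singular point on the grid: (-2, 1).
Classify: substitute x = -2 + u, y = 1 + v and expand: f = -2*u**2*v - u**2 + u*v**2 - 2*v**3 + v**2.
No constant or linear terms (consistent with a singular point). Quadratic part: -u**2 + v**2. Cubic part: -2*u**2*v + u*v**2 - 2*v**3.
The quadratic part v**2 - u**2 = (v − u)(v + u) splits into two distinct linear factors, so there are two distinct tangent lines y − 1 = ±(x − -2) — this is a node (ordinary double point).
Classification: node.


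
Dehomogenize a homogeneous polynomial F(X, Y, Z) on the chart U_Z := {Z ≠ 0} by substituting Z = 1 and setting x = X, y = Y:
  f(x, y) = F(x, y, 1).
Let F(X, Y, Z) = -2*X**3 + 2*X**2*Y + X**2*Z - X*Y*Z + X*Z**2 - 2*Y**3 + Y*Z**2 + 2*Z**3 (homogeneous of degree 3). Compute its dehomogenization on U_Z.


f(x, y) = -2*x**3 + 2*x**2*y + x**2 - x*y + x - 2*y**3 + y + 2

On U_Z we set Z = 1. Each monomial c·X^i·Y^j·Z^k in F becomes c·x^i·y^j·1^k = c·x^i·y^j.
Substituting Z = 1: F(X, Y, 1) = -2*x**3 + 2*x**2*y + x**2 - x*y + x - 2*y**3 + y + 2.
Note: deg(f) ≤ deg(F) = 3; strict inequality happens when F is divisible by Z (lost terms).


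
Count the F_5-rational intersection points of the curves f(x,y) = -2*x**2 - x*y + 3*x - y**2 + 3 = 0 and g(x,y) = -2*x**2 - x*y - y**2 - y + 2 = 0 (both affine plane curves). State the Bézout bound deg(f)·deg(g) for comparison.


Common zeros: ∅; count = 0; Bézout bound = 4.

deg(f) = 2, deg(g) = 2, so Bézout bound = 4.
Scan x ∈ F_5. For each x, list the y ∈ F_5 with f(x, y) ≡ 0 and those with g(x, y) ≡ 0 (mod 5); the common zeros in that column are the intersection.
  x = 0: f ≡ 0 at y ∈ ∅; g ≡ 0 at y ∈ {1, 3}; common: ∅.
  x = 1: f ≡ 0 at y ∈ ∅; g ≡ 0 at y ∈ {0, 3}; common: ∅.
  x = 2: f ≡ 0 at y ∈ ∅; g ≡ 0 at y ∈ {1}; common: ∅.
  x = 3: f ≡ 0 at y ∈ {1}; g ≡ 0 at y ∈ ∅; common: ∅.
  x = 4: f ≡ 0 at y ∈ ∅; g ≡ 0 at y ∈ {0}; common: ∅.
Collecting: common zeros = ∅, so the count is 0.
Comparison with the Bézout bound: 0 ≤ 4 = deg(f)·deg(g), as expected for curves with no common component (the affine F_5-count falls short of the bound because intersections may lie at infinity, over extension fields, or carry multiplicity).


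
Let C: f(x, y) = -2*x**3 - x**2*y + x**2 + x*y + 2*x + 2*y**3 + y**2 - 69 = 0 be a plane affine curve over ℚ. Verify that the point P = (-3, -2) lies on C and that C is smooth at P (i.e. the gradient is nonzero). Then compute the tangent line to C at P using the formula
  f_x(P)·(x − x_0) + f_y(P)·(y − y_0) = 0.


Tangent line at P: -72*x + 8*y - 200 = 0.

Step 1: f(-3, -2) = 0, so P lies on C.
Step 2: partial derivatives
  f_x(x, y) = -6*x**2 - 2*x*y + 2*x + y + 2, f_y(x, y) = -x**2 + x + 6*y**2 + 2*y.
  f_x(P) = -72, f_y(P) = 8 (gradient nonzero, so P is smooth).
Step 3: tangent line at P: -72·(x − -3) + 8·(y − -2) = 0.
Expanding: -72*x + 8*y - 200 = 0.


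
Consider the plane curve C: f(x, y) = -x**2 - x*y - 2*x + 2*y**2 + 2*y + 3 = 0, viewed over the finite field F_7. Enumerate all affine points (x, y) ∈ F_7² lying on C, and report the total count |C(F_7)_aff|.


Affine F_7-points: {(0, 1), (0, 5), (1, 0), (1, 3), (4, 0), (4, 1)}; count = 6.

For each of the 49 pairs (x, y) ∈ F_7², evaluate f(x, y) mod 7. Record the zeros.
  x = 0: [0↦3, 1↦0, 2↦1, 3↦6, 4↦1, 5↦0, 6↦3]  zeros at y ∈ {1, 5}
  x = 1: [0↦0, 1↦3, 2↦3, 3↦0, 4↦1, 5↦6, 6↦1]  zeros at y ∈ {0, 3}
  x = 2: [0↦2, 1↦4, 2↦3, 3↦6, 4↦6, 5↦3, 6↦4]  zeros at y ∈ ∅
  x = 3: [0↦2, 1↦3, 2↦1, 3↦3, 4↦2, 5↦5, 6↦5]  zeros at y ∈ ∅
  x = 4: [0↦0, 1↦0, 2↦4, 3↦5, 4↦3, 5↦5, 6↦4]  zeros at y ∈ {0, 1}
  x = 5: [0↦3, 1↦2, 2↦5, 3↦5, 4↦2, 5↦3, 6↦1]  zeros at y ∈ ∅
  x = 6: [0↦4, 1↦2, 2↦4, 3↦3, 4↦6, 5↦6, 6↦3]  zeros at y ∈ ∅
Collecting zeros: affine points = {(0, 1), (0, 5), (1, 0), (1, 3), (4, 0), (4, 1)}.
Total count |C(F_7)_aff| = 6.


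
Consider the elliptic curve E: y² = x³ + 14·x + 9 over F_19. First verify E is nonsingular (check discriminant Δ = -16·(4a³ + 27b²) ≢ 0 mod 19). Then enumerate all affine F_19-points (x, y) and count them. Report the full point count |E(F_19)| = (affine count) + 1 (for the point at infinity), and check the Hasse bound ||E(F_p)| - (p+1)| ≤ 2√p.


Affine points = {(0, 3), (0, 16), (1, 9), (1, 10), (2, 8), (2, 11), (6, 9), (6, 10), (8, 5), (8, 14), (9, 3), (9, 16), (10, 3), (10, 16), (12, 9), (12, 10), (14, 2), (14, 17), (16, 4), (16, 15), (17, 7), (17, 12)}; affine count = 22; |E(F_19)| = 23.

Discriminant check: Δ ∝ 4a³ + 27b² = 4·14³ + 27·9² = 4·2744 + 27·81 ≡ 15 (mod 19). Nonzero ⇒ E is nonsingular.
For each x ∈ F_19, compute rhs = x³ + 14·x + 9 mod 19, then count y ∈ F_19 with y² ≡ rhs.
  x = 0: rhs = 9, matching y values: 3, 16 (2 points).
  x = 1: rhs = 5, matching y values: 9, 10 (2 points).
  x = 2: rhs = 7, matching y values: 8, 11 (2 points).
  x = 3: rhs = 2, matching y values: none (0 points).
  x = 4: rhs = 15, matching y values: none (0 points).
  x = 5: rhs = 14, matching y values: none (0 points).
  x = 6: rhs = 5, matching y values: 9, 10 (2 points).
  x = 7: rhs = 13, matching y values: none (0 points).
  x = 8: rhs = 6, matching y values: 5, 14 (2 points).
  x = 9: rhs = 9, matching y values: 3, 16 (2 points).
  x = 10: rhs = 9, matching y values: 3, 16 (2 points).
  x = 11: rhs = 12, matching y values: none (0 points).
  x = 12: rhs = 5, matching y values: 9, 10 (2 points).
  x = 13: rhs = 13, matching y values: none (0 points).
  x = 14: rhs = 4, matching y values: 2, 17 (2 points).
  x = 15: rhs = 3, matching y values: none (0 points).
  x = 16: rhs = 16, matching y values: 4, 15 (2 points).
  x = 17: rhs = 11, matching y values: 7, 12 (2 points).
  x = 18: rhs = 13, matching y values: none (0 points).
Total affine count: 22.
Full point count |E(F_19)| = 22 + 1 = 23.
Hasse bound: |23 − (19+1)| = |3| = 3 ≤ 2√19 ≈ 8.7178 ✓.


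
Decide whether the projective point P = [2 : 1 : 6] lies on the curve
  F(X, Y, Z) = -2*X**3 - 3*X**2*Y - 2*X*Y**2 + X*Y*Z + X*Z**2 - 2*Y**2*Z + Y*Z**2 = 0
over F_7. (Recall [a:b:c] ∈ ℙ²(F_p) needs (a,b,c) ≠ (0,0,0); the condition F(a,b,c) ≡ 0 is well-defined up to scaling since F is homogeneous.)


F(2,1,6) ≡ 6 (mod 7); P is NOT on the curve.

Evaluate F(2, 1, 6) term-by-term (mod 7).
  -2*X**3 ↦ -2·8·1·1 = -16
  -3*X**2*Y ↦ -3·4·1·1 = -12
  -2*X*Y**2 ↦ -2·2·1·1 = -4
  X*Y*Z ↦ 1·2·1·6 = 12
  X*Z**2 ↦ 1·2·1·36 = 72
  -2*Y**2*Z ↦ -2·1·1·6 = -12
  Y*Z**2 ↦ 1·1·1·36 = 36
Sum: F(2, 1, 6) = (-16) + (-12) + (-4) + (12) + (72) + (-12) + (36) = 76.
Reducing mod 7: 76 ≡ 6 (mod 7).
Since F(a, b, c) ≡ 6 ≠ 0 (mod 7), P does NOT lie on the curve.
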